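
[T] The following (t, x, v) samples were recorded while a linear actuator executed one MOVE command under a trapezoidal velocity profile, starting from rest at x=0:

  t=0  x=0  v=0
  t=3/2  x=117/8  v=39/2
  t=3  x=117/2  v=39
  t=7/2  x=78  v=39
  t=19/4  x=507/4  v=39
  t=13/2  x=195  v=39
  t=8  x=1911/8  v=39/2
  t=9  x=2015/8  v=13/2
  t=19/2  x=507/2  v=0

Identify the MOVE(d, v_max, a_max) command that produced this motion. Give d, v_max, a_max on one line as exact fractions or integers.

final state: t=19/2, x=507/2, v=0 → d = 507/2
a_max = (39/2−0)/(3/2−0) = 13
max v = 39 over t∈[3,13/2] → v_max = 39
check: 39·(3+7/2) = 507/2 ✓

d=507/2 v_max=39 a_max=13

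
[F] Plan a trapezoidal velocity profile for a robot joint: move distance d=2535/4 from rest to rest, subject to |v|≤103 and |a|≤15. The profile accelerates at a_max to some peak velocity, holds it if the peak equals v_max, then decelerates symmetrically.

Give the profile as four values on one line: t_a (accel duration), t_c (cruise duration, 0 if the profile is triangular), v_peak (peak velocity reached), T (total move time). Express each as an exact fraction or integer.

vₘ²/aₘ = 103²/15 = 10609/15
2535/4 < 10609/15 ⇒ no cruise
v_peak = √(2535/4·15) = √(38025/4) = 195/2
t_a = (195/2)/15 = 13/2; t_c = 0
T = 2·13/2 = 13

t_a=13/2 t_c=0 v_peak=195/2 T=13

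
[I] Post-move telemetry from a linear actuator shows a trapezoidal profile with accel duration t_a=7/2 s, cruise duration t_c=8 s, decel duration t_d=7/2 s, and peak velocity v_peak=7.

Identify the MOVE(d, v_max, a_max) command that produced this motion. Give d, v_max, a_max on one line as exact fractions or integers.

a_max = 7/(7/2) = 2
d_a = ½·7·7/2 = 49/4; d_c = 7·8 = 56
d = 2·49/4 + 56 = 161/2
t_c = 8 > 0 → v_max = v_peak = 7

d=161/2 v_max=7 a_max=2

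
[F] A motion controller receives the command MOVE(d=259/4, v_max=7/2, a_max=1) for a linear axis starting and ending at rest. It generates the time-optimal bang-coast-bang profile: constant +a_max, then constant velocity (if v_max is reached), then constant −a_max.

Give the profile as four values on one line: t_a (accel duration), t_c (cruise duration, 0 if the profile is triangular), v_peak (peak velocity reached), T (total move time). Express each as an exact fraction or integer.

vₘ²/aₘ = (7/2)²/1 = 49/4
259/4 ≥ 49/4 ⇒ cruise phase
t_a = (7/2)/1 = 7/2; v_peak = 7/2
d_cruise = 259/4 − 49/4 = 105/2; t_c = (105/2)/(7/2) = 15
T = 2·7/2 + 15 = 22

t_a=7/2 t_c=15 v_peak=7/2 T=22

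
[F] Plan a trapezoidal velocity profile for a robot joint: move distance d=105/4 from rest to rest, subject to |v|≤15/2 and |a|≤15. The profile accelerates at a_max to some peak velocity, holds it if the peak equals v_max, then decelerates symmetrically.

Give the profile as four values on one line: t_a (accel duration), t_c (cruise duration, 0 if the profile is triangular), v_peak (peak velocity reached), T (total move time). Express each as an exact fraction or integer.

t_a=1/2 t_c=3 v_peak=15/2 T=4

(v_max)²/a_max = (15/2)²/15 = 15/4
105/4 ≥ 15/4 → trapezoidal
t_a = (15/2)/15 = 1/2; v_peak = 15/2
d_cruise = 105/4 − 15/4 = 45/2; t_c = (45/2)/(15/2) = 3
T = 2·1/2 + 3 = 4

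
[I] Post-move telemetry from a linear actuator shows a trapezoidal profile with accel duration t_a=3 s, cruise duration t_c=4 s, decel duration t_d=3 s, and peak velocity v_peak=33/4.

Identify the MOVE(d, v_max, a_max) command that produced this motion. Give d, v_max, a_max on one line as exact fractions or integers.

d=231/4 v_max=33/4 a_max=11/4

a_max = (33/4)/3 = 11/4
d_a = ½·33/4·3 = 99/8; d_c = 33/4·4 = 33
d = 2·99/8 + 33 = 231/4
t_c = 4 > 0 so v_max = 33/4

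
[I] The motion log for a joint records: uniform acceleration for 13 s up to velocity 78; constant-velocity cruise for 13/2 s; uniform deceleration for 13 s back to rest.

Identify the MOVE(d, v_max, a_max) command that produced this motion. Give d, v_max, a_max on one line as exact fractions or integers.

a_max = 78/13 = 6
d_a = ½·78·13 = 507; d_c = 78·13/2 = 507
d = 2·507 + 507 = 1521
t_c = 13/2 > 0 → v_max = v_peak = 78

d=1521 v_max=78 a_max=6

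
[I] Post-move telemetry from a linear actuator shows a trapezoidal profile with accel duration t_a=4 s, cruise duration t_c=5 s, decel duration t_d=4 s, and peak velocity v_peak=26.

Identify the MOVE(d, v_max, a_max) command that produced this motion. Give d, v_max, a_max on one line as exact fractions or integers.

d=234 v_max=26 a_max=13/2

a_max = 26/4 = 13/2
d_a = ½·26·4 = 52; d_c = 26·5 = 130
d = 2·52 + 130 = 234
t_c = 5 > 0 so v_max = 26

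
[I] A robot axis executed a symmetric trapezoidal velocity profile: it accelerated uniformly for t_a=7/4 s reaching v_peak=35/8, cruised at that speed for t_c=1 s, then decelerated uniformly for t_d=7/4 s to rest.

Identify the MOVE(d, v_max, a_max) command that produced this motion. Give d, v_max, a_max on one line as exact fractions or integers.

d=385/32 v_max=35/8 a_max=5/2

a_max = (35/8)/(7/4) = 5/2
d_a = ½·35/8·7/4 = 245/64; d_c = 35/8·1 = 35/8
d = 2·245/64 + 35/8 = 385/32
t_c = 1 > 0 so v_max = 35/8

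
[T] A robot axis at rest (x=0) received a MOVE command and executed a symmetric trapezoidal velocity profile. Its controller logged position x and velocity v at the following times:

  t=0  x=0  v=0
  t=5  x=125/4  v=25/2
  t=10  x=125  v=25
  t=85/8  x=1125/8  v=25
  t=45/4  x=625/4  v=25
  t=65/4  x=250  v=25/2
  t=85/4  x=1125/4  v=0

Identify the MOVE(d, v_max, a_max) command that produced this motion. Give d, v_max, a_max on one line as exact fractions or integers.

final state: t=85/4, x=1125/4, v=0 → d = 1125/4
a_max = (25/2−0)/(5−0) = 5/2
max v = 25 over t∈[10,45/4] → v_max = 25
check: 25·(10+5/4) = 1125/4 ✓

d=1125/4 v_max=25 a_max=5/2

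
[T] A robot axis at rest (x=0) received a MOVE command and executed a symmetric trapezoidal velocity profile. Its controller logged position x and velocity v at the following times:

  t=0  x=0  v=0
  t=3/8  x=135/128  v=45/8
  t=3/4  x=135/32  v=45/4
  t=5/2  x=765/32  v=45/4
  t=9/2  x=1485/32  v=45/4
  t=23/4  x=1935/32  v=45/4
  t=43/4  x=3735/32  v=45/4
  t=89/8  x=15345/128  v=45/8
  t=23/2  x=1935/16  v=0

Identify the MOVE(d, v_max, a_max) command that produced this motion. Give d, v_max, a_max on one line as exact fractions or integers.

d=1935/16 v_max=45/4 a_max=15

final state: t=23/2, x=1935/16, v=0 → d = 1935/16
a_max = (45/8−0)/(3/8−0) = 15
max v = 45/4 over t∈[3/4,43/4] → v_max = 45/4
check: 45/4·(3/4+10) = 1935/16 ✓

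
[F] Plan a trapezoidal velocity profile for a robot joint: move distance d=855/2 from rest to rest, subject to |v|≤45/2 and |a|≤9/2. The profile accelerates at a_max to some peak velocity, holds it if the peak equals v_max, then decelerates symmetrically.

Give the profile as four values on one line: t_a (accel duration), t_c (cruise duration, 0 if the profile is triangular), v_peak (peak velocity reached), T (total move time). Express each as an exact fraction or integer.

t_a=5 t_c=14 v_peak=45/2 T=24

vₘ²/aₘ = (45/2)²/(9/2) = 225/2
855/2 ≥ 225/2 → trapezoidal
t_a = (45/2)/(9/2) = 5; v_peak = 45/2
d_cruise = 855/2 − 225/2 = 315; t_c = 315/(45/2) = 14
T = 2·5 + 14 = 24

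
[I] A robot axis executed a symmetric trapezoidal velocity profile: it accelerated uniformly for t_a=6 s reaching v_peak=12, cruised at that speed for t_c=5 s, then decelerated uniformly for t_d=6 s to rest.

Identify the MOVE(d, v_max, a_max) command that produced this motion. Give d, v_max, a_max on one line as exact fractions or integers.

d=132 v_max=12 a_max=2

a_max = 12/6 = 2
d_a = ½·12·6 = 36; d_c = 12·5 = 60
d = 2·36 + 60 = 132
t_c = 5 > 0 so v_max = 12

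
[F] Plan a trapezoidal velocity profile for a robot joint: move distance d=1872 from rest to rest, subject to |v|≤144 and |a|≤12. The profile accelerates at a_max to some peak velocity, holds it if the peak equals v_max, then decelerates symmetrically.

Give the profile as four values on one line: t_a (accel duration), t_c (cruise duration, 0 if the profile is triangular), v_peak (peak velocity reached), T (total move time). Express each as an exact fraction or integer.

(v_max)²/a_max = 144²/12 = 1728
1872 ≥ 1728 → trapezoidal
t_a = 144/12 = 12; v_peak = 144
d_cruise = 1872 − 1728 = 144; t_c = 144/144 = 1
T = 2·12 + 1 = 25

t_a=12 t_c=1 v_peak=144 T=25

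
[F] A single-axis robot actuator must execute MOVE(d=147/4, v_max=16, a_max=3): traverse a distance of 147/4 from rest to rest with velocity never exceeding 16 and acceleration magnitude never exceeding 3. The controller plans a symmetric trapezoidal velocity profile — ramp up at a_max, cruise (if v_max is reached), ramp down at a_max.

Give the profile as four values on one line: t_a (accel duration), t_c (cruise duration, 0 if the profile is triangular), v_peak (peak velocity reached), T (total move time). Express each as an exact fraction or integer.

vₘ²/aₘ = 16²/3 = 256/3
147/4 < 256/3 so t_c = 0
v_peak = √(147/4·3) = √(441/4) = 21/2
t_a = (21/2)/3 = 7/2; t_c = 0
T = 2·7/2 = 7

t_a=7/2 t_c=0 v_peak=21/2 T=7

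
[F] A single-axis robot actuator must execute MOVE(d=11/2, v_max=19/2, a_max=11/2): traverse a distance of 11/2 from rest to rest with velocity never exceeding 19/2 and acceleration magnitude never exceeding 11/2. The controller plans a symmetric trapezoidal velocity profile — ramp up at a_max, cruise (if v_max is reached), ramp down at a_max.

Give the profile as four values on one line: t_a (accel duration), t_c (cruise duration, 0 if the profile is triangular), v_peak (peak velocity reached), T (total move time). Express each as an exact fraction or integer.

t_a=1 t_c=0 v_peak=11/2 T=2

v_max²/a_max = (19/2)²/(11/2) = 361/22
11/2 < 361/22 so t_c = 0
v_peak = √(11/2·11/2) = √(121/4) = 11/2
t_a = (11/2)/(11/2) = 1; t_c = 0
T = 2·1 = 2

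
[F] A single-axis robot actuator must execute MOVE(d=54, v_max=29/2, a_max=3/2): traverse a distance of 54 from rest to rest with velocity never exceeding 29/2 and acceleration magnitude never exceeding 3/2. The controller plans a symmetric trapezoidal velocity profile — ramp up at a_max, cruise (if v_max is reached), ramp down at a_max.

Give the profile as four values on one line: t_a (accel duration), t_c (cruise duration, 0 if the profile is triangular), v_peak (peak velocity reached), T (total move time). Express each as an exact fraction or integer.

(v_max)²/a_max = (29/2)²/(3/2) = 841/6
54 < 841/6 ⇒ no cruise
v_peak = √(54·3/2) = √81 = 9
t_a = 9/(3/2) = 6; t_c = 0
T = 2·6 = 12

t_a=6 t_c=0 v_peak=9 T=12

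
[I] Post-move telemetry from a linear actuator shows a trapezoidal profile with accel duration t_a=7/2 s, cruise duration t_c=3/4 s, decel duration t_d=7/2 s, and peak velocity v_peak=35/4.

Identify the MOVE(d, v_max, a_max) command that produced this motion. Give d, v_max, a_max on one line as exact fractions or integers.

a_max = (35/4)/(7/2) = 5/2
d_a = ½·35/4·7/2 = 245/16; d_c = 35/4·3/4 = 105/16
d = 2·245/16 + 105/16 = 595/16
t_c = 3/4 > 0 ⇒ limit active, v_max = 35/4

d=595/16 v_max=35/4 a_max=5/2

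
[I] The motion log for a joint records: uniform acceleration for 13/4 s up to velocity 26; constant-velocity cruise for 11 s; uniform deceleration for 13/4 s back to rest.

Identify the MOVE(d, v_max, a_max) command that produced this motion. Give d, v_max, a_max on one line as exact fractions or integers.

d=741/2 v_max=26 a_max=8

a_max = 26/(13/4) = 8
d_a = ½·26·13/4 = 169/4; d_c = 26·11 = 286
d = 2·169/4 + 286 = 741/2
t_c = 11 > 0 → v_max = v_peak = 26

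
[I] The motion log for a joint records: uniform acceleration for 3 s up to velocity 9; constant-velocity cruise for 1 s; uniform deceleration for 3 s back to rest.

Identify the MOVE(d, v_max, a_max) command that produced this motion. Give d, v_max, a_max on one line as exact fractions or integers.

a_max = 9/3 = 3
d_a = ½·9·3 = 27/2; d_c = 9·1 = 9
d = 2·27/2 + 9 = 36
t_c = 1 > 0 ⇒ limit active, v_max = 9

d=36 v_max=9 a_max=3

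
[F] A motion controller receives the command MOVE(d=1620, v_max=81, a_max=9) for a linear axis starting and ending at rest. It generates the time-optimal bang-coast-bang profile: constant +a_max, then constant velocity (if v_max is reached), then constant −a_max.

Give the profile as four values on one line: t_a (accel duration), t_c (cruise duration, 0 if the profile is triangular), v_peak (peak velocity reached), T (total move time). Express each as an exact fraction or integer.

t_a=9 t_c=11 v_peak=81 T=29

(v_max)²/a_max = 81²/9 = 729
1620 ≥ 729 → trapezoidal
t_a = 81/9 = 9; v_peak = 81
d_cruise = 1620 − 729 = 891; t_c = 891/81 = 11
T = 2·9 + 11 = 29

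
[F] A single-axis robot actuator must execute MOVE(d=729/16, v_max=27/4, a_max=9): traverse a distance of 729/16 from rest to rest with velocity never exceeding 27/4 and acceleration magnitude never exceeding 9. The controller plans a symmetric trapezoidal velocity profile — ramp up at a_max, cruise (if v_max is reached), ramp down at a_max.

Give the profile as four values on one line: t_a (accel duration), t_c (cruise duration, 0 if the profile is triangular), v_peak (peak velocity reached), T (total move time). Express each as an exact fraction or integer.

vₘ²/aₘ = (27/4)²/9 = 81/16
729/16 ≥ 81/16 ⇒ cruise phase
t_a = (27/4)/9 = 3/4; v_peak = 27/4
d_cruise = 729/16 − 81/16 = 81/2; t_c = (81/2)/(27/4) = 6
T = 2·3/4 + 6 = 15/2

t_a=3/4 t_c=6 v_peak=27/4 T=15/2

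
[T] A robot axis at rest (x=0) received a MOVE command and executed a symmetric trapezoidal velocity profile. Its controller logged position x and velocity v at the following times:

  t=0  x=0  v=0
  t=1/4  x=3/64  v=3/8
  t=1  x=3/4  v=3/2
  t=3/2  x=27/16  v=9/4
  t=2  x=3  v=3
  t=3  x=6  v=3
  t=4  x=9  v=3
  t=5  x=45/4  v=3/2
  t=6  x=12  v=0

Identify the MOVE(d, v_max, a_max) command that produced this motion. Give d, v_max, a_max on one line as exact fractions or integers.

d=12 v_max=3 a_max=3/2

final state: t=6, x=12, v=0 → d = 12
a_max = (3/8−0)/(1/4−0) = 3/2
max v = 3 over t∈[2,4] → v_max = 3
check: 3·(2+2) = 12 ✓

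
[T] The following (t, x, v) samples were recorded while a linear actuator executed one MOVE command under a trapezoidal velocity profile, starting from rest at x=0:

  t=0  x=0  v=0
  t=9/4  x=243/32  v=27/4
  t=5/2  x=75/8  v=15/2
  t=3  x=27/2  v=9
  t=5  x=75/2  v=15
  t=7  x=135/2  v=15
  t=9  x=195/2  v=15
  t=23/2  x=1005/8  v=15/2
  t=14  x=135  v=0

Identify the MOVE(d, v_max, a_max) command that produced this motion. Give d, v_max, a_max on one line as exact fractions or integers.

d=135 v_max=15 a_max=3

final state: t=14, x=135, v=0 → d = 135
a_max = (27/4−0)/(9/4−0) = 3
max v = 15 over t∈[5,9] → v_max = 15
check: 15·(5+4) = 135 ✓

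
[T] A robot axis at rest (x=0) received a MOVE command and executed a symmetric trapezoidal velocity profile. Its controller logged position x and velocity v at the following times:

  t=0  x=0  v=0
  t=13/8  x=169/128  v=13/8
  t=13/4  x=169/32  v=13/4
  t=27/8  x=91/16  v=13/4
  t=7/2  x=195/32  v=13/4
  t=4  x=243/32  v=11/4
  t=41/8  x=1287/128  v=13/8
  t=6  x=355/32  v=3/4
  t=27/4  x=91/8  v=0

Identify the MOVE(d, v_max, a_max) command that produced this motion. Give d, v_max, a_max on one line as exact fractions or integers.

d=91/8 v_max=13/4 a_max=1

final state: t=27/4, x=91/8, v=0 → d = 91/8
a_max = (13/8−0)/(13/8−0) = 1
max v = 13/4 over t∈[13/4,7/2] → v_max = 13/4
check: 13/4·(13/4+1/4) = 91/8 ✓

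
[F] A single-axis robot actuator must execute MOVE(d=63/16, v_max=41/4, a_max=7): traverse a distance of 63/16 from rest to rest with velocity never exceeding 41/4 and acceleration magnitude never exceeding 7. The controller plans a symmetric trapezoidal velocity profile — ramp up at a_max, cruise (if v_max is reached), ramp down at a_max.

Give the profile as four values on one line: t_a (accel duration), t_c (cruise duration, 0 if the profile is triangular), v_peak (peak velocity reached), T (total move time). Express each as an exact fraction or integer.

t_a=3/4 t_c=0 v_peak=21/4 T=3/2

(v_max)²/a_max = (41/4)²/7 = 1681/112
63/16 < 1681/112 ⇒ no cruise
v_peak = √(63/16·7) = √(441/16) = 21/4
t_a = (21/4)/7 = 3/4; t_c = 0
T = 2·3/4 = 3/2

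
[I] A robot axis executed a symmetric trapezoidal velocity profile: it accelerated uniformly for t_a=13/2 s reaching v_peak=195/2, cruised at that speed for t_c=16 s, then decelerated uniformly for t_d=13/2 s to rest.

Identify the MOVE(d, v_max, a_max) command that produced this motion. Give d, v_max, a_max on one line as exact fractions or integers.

a_max = (195/2)/(13/2) = 15
d_a = ½·195/2·13/2 = 2535/8; d_c = 195/2·16 = 1560
d = 2·2535/8 + 1560 = 8775/4
t_c = 16 > 0 ⇒ limit active, v_max = 195/2

d=8775/4 v_max=195/2 a_max=15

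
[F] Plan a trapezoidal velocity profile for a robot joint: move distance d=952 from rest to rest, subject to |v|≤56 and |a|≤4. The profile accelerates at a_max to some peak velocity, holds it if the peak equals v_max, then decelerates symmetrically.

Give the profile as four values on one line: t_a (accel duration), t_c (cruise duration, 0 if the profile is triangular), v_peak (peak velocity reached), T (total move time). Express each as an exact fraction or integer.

t_a=14 t_c=3 v_peak=56 T=31

(v_max)²/a_max = 56²/4 = 784
952 ≥ 784 ⇒ cruise phase
t_a = 56/4 = 14; v_peak = 56
d_cruise = 952 − 784 = 168; t_c = 168/56 = 3
T = 2·14 + 3 = 31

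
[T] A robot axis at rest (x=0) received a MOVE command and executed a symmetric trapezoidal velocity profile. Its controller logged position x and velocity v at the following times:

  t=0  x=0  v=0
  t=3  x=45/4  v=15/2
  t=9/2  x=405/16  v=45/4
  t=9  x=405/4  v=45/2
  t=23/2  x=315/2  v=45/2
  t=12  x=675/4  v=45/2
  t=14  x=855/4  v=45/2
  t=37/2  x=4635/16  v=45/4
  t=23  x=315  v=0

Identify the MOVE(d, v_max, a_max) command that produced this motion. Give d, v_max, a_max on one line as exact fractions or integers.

d=315 v_max=45/2 a_max=5/2

final state: t=23, x=315, v=0 → d = 315
a_max = (15/2−0)/(3−0) = 5/2
max v = 45/2 over t∈[9,14] → v_max = 45/2
check: 45/2·(9+5) = 315 ✓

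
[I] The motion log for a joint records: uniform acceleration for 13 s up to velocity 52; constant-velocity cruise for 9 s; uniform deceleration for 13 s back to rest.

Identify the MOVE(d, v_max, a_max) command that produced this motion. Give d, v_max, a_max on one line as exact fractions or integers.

d=1144 v_max=52 a_max=4

a_max = 52/13 = 4
d_a = ½·52·13 = 338; d_c = 52·9 = 468
d = 2·338 + 468 = 1144
t_c = 9 > 0 → v_max = v_peak = 52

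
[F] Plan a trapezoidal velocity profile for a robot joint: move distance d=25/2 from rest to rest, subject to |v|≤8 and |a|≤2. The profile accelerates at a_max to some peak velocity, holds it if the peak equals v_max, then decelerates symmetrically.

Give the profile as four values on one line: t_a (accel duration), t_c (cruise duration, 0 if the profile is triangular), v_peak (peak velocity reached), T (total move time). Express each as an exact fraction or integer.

t_a=5/2 t_c=0 v_peak=5 T=5

(v_max)²/a_max = 8²/2 = 32
25/2 < 32 → triangular
v_peak = √(25/2·2) = √25 = 5
t_a = 5/2; t_c = 0
T = 2·5/2 = 5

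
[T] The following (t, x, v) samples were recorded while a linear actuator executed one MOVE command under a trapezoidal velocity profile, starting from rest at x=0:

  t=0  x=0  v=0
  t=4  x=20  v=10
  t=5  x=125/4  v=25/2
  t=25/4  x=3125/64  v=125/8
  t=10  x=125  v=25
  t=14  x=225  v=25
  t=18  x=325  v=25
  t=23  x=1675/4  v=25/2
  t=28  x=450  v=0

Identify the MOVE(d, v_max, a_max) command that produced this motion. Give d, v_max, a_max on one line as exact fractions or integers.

final state: t=28, x=450, v=0 → d = 450
a_max = (10−0)/(4−0) = 5/2
max v = 25 over t∈[10,18] → v_max = 25
check: 25·(10+8) = 450 ✓

d=450 v_max=25 a_max=5/2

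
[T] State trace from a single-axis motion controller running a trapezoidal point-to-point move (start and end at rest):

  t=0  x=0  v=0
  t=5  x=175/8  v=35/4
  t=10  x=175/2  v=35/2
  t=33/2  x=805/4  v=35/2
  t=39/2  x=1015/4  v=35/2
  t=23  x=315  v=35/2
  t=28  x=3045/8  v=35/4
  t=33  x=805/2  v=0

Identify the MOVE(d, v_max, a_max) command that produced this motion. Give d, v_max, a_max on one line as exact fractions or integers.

final state: t=33, x=805/2, v=0 → d = 805/2
a_max = (35/4−0)/(5−0) = 7/4
max v = 35/2 over t∈[10,23] → v_max = 35/2
check: 35/2·(10+13) = 805/2 ✓

d=805/2 v_max=35/2 a_max=7/4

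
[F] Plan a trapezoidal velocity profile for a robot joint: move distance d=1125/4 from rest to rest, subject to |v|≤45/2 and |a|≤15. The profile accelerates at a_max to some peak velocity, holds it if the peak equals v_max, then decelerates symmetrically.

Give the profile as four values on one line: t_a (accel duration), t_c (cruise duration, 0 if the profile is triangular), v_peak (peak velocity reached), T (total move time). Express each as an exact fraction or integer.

vₘ²/aₘ = (45/2)²/15 = 135/4
1125/4 ≥ 135/4 so v_max reached
t_a = (45/2)/15 = 3/2; v_peak = 45/2
d_cruise = 1125/4 − 135/4 = 495/2; t_c = (495/2)/(45/2) = 11
T = 2·3/2 + 11 = 14

t_a=3/2 t_c=11 v_peak=45/2 T=14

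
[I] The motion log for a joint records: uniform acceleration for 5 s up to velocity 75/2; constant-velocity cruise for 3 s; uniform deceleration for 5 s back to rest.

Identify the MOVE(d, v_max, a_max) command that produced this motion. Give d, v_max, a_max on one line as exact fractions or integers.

d=300 v_max=75/2 a_max=15/2

a_max = (75/2)/5 = 15/2
d_a = ½·75/2·5 = 375/4; d_c = 75/2·3 = 225/2
d = 2·375/4 + 225/2 = 300
t_c = 3 > 0 so v_max = 75/2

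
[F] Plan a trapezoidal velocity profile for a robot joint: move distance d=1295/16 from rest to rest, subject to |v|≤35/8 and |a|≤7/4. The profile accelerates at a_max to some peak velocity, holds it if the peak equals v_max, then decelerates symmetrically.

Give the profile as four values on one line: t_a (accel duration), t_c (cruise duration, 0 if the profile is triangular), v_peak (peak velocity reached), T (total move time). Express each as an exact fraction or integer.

v_max²/a_max = (35/8)²/(7/4) = 175/16
1295/16 ≥ 175/16 → trapezoidal
t_a = (35/8)/(7/4) = 5/2; v_peak = 35/8
d_cruise = 1295/16 − 175/16 = 70; t_c = 70/(35/8) = 16
T = 2·5/2 + 16 = 21

t_a=5/2 t_c=16 v_peak=35/8 T=21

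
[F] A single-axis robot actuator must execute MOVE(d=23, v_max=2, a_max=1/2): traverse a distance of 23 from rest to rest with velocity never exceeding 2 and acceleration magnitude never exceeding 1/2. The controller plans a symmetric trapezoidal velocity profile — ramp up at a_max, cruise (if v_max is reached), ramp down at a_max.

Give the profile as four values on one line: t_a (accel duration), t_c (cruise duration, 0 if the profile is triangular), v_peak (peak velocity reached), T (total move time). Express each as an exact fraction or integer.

t_a=4 t_c=15/2 v_peak=2 T=31/2

(v_max)²/a_max = 2²/(1/2) = 8
23 ≥ 8 → trapezoidal
t_a = 2/(1/2) = 4; v_peak = 2
d_cruise = 23 − 8 = 15; t_c = 15/2
T = 2·4 + 15/2 = 31/2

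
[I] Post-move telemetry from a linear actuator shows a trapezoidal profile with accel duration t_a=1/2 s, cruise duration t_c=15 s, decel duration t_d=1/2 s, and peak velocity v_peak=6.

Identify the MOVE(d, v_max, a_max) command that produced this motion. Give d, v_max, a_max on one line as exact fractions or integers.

a_max = 6/(1/2) = 12
d_a = ½·6·1/2 = 3/2; d_c = 6·15 = 90
d = 2·3/2 + 90 = 93
t_c = 15 > 0 ⇒ limit active, v_max = 6

d=93 v_max=6 a_max=12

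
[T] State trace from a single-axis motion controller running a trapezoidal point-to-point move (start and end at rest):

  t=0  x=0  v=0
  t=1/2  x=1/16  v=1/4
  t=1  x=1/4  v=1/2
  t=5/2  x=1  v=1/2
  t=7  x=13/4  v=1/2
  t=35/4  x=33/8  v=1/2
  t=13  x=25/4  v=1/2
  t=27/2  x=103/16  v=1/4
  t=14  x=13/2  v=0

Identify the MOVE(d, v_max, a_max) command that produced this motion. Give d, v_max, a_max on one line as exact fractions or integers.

final state: t=14, x=13/2, v=0 → d = 13/2
a_max = (1/4−0)/(1/2−0) = 1/2
max v = 1/2 over t∈[1,13] → v_max = 1/2
check: 1/2·(1+12) = 13/2 ✓

d=13/2 v_max=1/2 a_max=1/2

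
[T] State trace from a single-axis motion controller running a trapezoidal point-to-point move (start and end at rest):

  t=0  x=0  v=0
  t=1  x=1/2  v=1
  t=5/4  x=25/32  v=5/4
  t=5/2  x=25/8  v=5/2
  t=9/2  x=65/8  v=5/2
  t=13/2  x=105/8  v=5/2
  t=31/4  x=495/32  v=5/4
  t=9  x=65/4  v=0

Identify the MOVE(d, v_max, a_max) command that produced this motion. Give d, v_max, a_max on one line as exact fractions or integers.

final state: t=9, x=65/4, v=0 → d = 65/4
a_max = (1−0)/(1−0) = 1
max v = 5/2 over t∈[5/2,13/2] → v_max = 5/2
check: 5/2·(5/2+4) = 65/4 ✓

d=65/4 v_max=5/2 a_max=1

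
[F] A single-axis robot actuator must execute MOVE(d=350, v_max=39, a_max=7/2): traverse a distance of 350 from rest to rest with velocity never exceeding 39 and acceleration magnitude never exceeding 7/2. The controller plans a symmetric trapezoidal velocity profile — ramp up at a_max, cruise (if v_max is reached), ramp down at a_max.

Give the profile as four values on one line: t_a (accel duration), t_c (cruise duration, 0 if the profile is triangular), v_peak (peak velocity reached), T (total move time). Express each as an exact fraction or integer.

t_a=10 t_c=0 v_peak=35 T=20

(v_max)²/a_max = 39²/(7/2) = 3042/7
350 < 3042/7 so t_c = 0
v_peak = √(350·7/2) = √1225 = 35
t_a = 35/(7/2) = 10; t_c = 0
T = 2·10 = 20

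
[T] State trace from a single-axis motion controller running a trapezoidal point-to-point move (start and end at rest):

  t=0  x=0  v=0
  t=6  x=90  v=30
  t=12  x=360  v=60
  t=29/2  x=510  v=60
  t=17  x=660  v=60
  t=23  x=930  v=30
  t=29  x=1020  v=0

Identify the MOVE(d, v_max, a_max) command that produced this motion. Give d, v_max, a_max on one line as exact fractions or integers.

d=1020 v_max=60 a_max=5

final state: t=29, x=1020, v=0 → d = 1020
a_max = (30−0)/(6−0) = 5
max v = 60 over t∈[12,17] → v_max = 60
check: 60·(12+5) = 1020 ✓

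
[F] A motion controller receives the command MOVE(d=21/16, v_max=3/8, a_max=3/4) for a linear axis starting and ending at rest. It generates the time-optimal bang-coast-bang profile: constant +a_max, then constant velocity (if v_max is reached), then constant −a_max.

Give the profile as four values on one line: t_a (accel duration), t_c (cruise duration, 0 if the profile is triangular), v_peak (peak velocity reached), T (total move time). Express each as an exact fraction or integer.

t_a=1/2 t_c=3 v_peak=3/8 T=4

(v_max)²/a_max = (3/8)²/(3/4) = 3/16
21/16 ≥ 3/16 → trapezoidal
t_a = (3/8)/(3/4) = 1/2; v_peak = 3/8
d_cruise = 21/16 − 3/16 = 9/8; t_c = (9/8)/(3/8) = 3
T = 2·1/2 + 3 = 4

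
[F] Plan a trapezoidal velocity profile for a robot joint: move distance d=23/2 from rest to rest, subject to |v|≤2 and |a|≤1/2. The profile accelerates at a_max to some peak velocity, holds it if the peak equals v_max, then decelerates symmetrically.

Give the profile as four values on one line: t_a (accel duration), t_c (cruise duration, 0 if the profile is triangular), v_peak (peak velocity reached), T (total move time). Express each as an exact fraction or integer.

t_a=4 t_c=7/4 v_peak=2 T=39/4

(v_max)²/a_max = 2²/(1/2) = 8
23/2 ≥ 8 → trapezoidal
t_a = 2/(1/2) = 4; v_peak = 2
d_cruise = 23/2 − 8 = 7/2; t_c = (7/2)/2 = 7/4
T = 2·4 + 7/4 = 39/4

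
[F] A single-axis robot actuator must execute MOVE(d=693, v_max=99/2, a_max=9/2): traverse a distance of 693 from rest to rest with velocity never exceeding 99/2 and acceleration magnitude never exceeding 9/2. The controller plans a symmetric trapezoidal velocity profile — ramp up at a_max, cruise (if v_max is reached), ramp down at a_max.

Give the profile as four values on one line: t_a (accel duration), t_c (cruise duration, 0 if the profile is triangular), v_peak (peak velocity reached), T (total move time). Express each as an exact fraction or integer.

v_max²/a_max = (99/2)²/(9/2) = 1089/2
693 ≥ 1089/2 so v_max reached
t_a = (99/2)/(9/2) = 11; v_peak = 99/2
d_cruise = 693 − 1089/2 = 297/2; t_c = (297/2)/(99/2) = 3
T = 2·11 + 3 = 25

t_a=11 t_c=3 v_peak=99/2 T=25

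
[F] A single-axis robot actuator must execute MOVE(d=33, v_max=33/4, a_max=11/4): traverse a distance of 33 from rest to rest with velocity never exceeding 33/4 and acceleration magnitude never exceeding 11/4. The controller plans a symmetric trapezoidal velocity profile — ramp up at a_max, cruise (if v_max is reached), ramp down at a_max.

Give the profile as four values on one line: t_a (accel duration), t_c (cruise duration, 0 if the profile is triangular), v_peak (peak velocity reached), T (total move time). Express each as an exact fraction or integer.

t_a=3 t_c=1 v_peak=33/4 T=7

vₘ²/aₘ = (33/4)²/(11/4) = 99/4
33 ≥ 99/4 → trapezoidal
t_a = (33/4)/(11/4) = 3; v_peak = 33/4
d_cruise = 33 − 99/4 = 33/4; t_c = (33/4)/(33/4) = 1
T = 2·3 + 1 = 7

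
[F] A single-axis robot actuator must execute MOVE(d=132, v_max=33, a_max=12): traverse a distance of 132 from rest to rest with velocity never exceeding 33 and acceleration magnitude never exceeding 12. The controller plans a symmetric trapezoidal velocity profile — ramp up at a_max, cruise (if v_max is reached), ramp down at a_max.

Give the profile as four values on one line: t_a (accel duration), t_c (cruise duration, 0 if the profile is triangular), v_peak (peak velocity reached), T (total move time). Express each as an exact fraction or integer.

vₘ²/aₘ = 33²/12 = 363/4
132 ≥ 363/4 ⇒ cruise phase
t_a = 33/12 = 11/4; v_peak = 33
d_cruise = 132 − 363/4 = 165/4; t_c = (165/4)/33 = 5/4
T = 2·11/4 + 5/4 = 27/4

t_a=11/4 t_c=5/4 v_peak=33 T=27/4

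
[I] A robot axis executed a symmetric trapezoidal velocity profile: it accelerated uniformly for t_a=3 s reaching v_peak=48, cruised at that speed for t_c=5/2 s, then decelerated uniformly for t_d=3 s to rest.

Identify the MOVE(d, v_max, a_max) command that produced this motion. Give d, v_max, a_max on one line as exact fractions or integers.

d=264 v_max=48 a_max=16

a_max = 48/3 = 16
d_a = ½·48·3 = 72; d_c = 48·5/2 = 120
d = 2·72 + 120 = 264
t_c = 5/2 > 0 ⇒ limit active, v_max = 48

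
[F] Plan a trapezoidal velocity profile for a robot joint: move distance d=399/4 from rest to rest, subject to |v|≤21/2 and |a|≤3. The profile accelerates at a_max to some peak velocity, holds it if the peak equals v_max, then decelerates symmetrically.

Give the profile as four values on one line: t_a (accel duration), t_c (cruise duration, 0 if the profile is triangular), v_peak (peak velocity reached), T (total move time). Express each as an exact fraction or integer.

v_max²/a_max = (21/2)²/3 = 147/4
399/4 ≥ 147/4 → trapezoidal
t_a = (21/2)/3 = 7/2; v_peak = 21/2
d_cruise = 399/4 − 147/4 = 63; t_c = 63/(21/2) = 6
T = 2·7/2 + 6 = 13

t_a=7/2 t_c=6 v_peak=21/2 T=13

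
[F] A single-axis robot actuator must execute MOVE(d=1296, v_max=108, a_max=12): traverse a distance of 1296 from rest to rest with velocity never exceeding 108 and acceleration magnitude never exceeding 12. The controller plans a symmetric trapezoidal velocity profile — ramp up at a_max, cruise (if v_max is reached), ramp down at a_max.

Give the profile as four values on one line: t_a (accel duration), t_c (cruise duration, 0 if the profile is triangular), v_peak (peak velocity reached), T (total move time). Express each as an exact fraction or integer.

t_a=9 t_c=3 v_peak=108 T=21

v_max²/a_max = 108²/12 = 972
1296 ≥ 972 → trapezoidal
t_a = 108/12 = 9; v_peak = 108
d_cruise = 1296 − 972 = 324; t_c = 324/108 = 3
T = 2·9 + 3 = 21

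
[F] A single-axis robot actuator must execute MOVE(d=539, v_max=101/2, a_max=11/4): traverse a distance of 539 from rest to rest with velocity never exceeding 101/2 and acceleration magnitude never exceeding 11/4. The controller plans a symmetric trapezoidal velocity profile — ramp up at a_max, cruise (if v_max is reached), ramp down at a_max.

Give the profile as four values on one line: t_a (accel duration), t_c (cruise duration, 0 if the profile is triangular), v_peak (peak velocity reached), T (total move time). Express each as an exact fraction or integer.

vₘ²/aₘ = (101/2)²/(11/4) = 10201/11
539 < 10201/11 ⇒ no cruise
v_peak = √(539·11/4) = √(5929/4) = 77/2
t_a = (77/2)/(11/4) = 14; t_c = 0
T = 2·14 = 28

t_a=14 t_c=0 v_peak=77/2 T=28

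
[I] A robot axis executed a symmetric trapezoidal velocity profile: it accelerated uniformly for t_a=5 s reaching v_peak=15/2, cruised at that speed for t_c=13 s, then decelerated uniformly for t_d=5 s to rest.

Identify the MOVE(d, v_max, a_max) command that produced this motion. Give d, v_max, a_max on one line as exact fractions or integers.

d=135 v_max=15/2 a_max=3/2

a_max = (15/2)/5 = 3/2
d_a = ½·15/2·5 = 75/4; d_c = 15/2·13 = 195/2
d = 2·75/4 + 195/2 = 135
t_c = 13 > 0 so v_max = 15/2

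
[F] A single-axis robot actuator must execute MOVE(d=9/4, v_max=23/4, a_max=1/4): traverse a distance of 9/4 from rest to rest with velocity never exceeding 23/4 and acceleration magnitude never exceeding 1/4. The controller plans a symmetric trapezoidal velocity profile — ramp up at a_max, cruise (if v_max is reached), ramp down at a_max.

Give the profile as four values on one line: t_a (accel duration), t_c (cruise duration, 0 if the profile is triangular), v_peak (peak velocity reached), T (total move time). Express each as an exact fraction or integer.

t_a=3 t_c=0 v_peak=3/4 T=6

v_max²/a_max = (23/4)²/(1/4) = 529/4
9/4 < 529/4 so t_c = 0
v_peak = √(9/4·1/4) = √(9/16) = 3/4
t_a = (3/4)/(1/4) = 3; t_c = 0
T = 2·3 = 6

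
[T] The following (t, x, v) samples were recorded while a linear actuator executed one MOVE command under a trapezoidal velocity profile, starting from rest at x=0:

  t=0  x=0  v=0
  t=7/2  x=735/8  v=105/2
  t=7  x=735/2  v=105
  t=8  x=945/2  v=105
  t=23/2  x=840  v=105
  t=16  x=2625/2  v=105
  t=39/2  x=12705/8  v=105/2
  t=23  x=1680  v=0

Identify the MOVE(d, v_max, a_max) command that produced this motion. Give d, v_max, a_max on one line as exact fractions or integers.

final state: t=23, x=1680, v=0 → d = 1680
a_max = (105/2−0)/(7/2−0) = 15
max v = 105 over t∈[7,16] → v_max = 105
check: 105·(7+9) = 1680 ✓

d=1680 v_max=105 a_max=15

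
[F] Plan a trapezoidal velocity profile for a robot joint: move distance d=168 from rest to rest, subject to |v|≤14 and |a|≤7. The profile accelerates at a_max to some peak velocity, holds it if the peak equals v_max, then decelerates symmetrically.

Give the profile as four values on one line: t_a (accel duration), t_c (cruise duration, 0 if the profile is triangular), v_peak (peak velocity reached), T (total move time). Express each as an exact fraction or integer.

vₘ²/aₘ = 14²/7 = 28
168 ≥ 28 ⇒ cruise phase
t_a = 14/7 = 2; v_peak = 14
d_cruise = 168 − 28 = 140; t_c = 140/14 = 10
T = 2·2 + 10 = 14

t_a=2 t_c=10 v_peak=14 T=14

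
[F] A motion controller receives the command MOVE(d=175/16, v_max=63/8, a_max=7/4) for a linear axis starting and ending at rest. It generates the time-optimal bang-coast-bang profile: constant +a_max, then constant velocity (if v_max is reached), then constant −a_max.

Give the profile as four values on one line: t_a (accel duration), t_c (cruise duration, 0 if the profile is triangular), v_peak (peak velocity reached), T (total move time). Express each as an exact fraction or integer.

t_a=5/2 t_c=0 v_peak=35/8 T=5

vₘ²/aₘ = (63/8)²/(7/4) = 567/16
175/16 < 567/16 so t_c = 0
v_peak = √(175/16·7/4) = √(1225/64) = 35/8
t_a = (35/8)/(7/4) = 5/2; t_c = 0
T = 2·5/2 = 5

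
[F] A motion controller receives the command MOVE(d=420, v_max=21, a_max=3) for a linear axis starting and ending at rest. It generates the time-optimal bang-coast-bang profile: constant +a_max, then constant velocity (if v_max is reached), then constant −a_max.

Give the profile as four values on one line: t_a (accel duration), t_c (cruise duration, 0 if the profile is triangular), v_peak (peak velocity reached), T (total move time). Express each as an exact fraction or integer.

t_a=7 t_c=13 v_peak=21 T=27

(v_max)²/a_max = 21²/3 = 147
420 ≥ 147 → trapezoidal
t_a = 21/3 = 7; v_peak = 21
d_cruise = 420 − 147 = 273; t_c = 273/21 = 13
T = 2·7 + 13 = 27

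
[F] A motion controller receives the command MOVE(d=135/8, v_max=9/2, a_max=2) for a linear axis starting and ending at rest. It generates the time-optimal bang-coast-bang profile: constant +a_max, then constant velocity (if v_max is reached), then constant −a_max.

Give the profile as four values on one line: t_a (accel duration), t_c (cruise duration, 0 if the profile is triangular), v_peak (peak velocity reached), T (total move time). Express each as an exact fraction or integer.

t_a=9/4 t_c=3/2 v_peak=9/2 T=6

vₘ²/aₘ = (9/2)²/2 = 81/8
135/8 ≥ 81/8 so v_max reached
t_a = (9/2)/2 = 9/4; v_peak = 9/2
d_cruise = 135/8 − 81/8 = 27/4; t_c = (27/4)/(9/2) = 3/2
T = 2·9/4 + 3/2 = 6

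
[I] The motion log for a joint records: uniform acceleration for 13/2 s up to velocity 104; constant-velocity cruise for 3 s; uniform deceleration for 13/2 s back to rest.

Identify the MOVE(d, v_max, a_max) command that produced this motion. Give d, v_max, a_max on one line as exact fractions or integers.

d=988 v_max=104 a_max=16

a_max = 104/(13/2) = 16
d_a = ½·104·13/2 = 338; d_c = 104·3 = 312
d = 2·338 + 312 = 988
t_c = 3 > 0 so v_max = 104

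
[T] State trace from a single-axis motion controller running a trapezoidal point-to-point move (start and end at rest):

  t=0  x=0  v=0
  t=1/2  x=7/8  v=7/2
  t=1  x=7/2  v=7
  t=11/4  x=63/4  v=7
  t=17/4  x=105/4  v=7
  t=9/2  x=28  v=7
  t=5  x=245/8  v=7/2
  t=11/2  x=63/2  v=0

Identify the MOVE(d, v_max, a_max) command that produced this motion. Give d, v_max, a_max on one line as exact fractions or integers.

final state: t=11/2, x=63/2, v=0 → d = 63/2
a_max = (7/2−0)/(1/2−0) = 7
max v = 7 over t∈[1,9/2] → v_max = 7
check: 7·(1+7/2) = 63/2 ✓

d=63/2 v_max=7 a_max=7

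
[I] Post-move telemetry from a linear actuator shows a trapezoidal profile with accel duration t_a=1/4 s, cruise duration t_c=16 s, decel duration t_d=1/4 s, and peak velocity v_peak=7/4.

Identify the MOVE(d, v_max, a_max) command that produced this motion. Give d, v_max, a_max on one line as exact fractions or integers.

d=455/16 v_max=7/4 a_max=7

a_max = (7/4)/(1/4) = 7
d_a = ½·7/4·1/4 = 7/32; d_c = 7/4·16 = 28
d = 2·7/32 + 28 = 455/16
t_c = 16 > 0 → v_max = v_peak = 7/4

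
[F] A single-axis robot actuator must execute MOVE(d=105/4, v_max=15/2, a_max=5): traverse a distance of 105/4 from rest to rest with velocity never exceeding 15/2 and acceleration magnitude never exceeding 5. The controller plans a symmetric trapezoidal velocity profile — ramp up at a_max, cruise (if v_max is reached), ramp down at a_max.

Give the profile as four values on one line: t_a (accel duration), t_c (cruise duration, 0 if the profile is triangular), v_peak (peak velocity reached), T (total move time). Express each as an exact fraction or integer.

t_a=3/2 t_c=2 v_peak=15/2 T=5

vₘ²/aₘ = (15/2)²/5 = 45/4
105/4 ≥ 45/4 → trapezoidal
t_a = (15/2)/5 = 3/2; v_peak = 15/2
d_cruise = 105/4 − 45/4 = 15; t_c = 15/(15/2) = 2
T = 2·3/2 + 2 = 5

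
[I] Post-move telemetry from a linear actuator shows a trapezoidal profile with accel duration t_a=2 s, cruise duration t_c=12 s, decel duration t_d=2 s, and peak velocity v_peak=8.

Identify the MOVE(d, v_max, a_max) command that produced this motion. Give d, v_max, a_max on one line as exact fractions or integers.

a_max = 8/2 = 4
d_a = ½·8·2 = 8; d_c = 8·12 = 96
d = 2·8 + 96 = 112
t_c = 12 > 0 ⇒ limit active, v_max = 8

d=112 v_max=8 a_max=4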